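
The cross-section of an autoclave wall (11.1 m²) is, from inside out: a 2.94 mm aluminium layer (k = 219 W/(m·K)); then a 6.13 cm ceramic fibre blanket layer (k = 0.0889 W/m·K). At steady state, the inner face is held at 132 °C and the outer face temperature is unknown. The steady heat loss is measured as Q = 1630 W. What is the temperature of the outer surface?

Series resistances:
  R_aluminium = L/(kA) = 0.00294/(219·11.1) = 1.209×10^-6 K/W
  R_ceramic fibre blanket = L/(kA) = 0.0613/(0.0889·11.1) = 0.06212 K/W
ΣR = 0.06212 K/W
ΔT = Q·ΣR = 1630 × 0.06212 = 101.3 K
Heat flows outward, so T_out = T_in − ΔT = 132 − 101.3 = 30.7 °C

T_out = 30.7 °C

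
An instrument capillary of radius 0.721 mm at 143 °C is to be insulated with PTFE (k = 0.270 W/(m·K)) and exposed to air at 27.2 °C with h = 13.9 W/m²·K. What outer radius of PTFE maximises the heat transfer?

For a cylinder, r_cr = k_ins/h = 0.270/13.9 = 0.0194 m = 1.94 cm

r_cr = 1.94 cm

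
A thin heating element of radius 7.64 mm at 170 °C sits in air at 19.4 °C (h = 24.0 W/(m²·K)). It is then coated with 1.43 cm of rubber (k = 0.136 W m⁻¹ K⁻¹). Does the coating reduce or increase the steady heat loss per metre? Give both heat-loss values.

Critical radius for a cylinder: r_cr = k/h = 0.00567 m = 0.567 cm.
Outer radius after coating: r₂ = 0.00764 + 0.0143 = 0.02194 m.
Since r₁ ≥ r_cr, any added insulation reduces the heat loss.
Bare: R = 1/(2πr₁h) = 0.8680 m·K/W; Q = 150.6/0.8680 = 174 W/m.
Coated: R = R_cond + R_conv = 1.537 m·K/W; Q = 150.6/1.537 = 98.0 W/m.

reduces: 174 → 98.0 W/m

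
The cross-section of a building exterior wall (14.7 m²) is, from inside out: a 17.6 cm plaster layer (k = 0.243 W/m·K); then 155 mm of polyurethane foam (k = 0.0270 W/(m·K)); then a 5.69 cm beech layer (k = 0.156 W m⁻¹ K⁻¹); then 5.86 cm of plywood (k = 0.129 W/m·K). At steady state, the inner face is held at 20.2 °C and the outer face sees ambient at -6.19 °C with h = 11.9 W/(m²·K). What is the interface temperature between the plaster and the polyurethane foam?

T = 17.6 °C

Series thermal resistances, inner to outer:
  R_plaster = L/(kA) = 0.176/(0.243·14.7) = 0.04927 K/W
  R_polyurethane foam = L/(kA) = 0.155/(0.0270·14.7) = 0.3905 K/W
  R_beech = L/(kA) = 0.0569/(0.156·14.7) = 0.02481 K/W
  R_plywood = L/(kA) = 0.0586/(0.129·14.7) = 0.03090 K/W
  R_conv,out = 1/(hA) = 1/(11.9·14.7) = 0.005717 K/W
ΣR = 0.04927 + 0.3905 + 0.02481 + 0.03090 + 0.005717 = 0.5012 K/W
Q = ΔT/ΣR = (20.2 °C − -6.19 °C)/0.5012 = 52.65 W
From the inner boundary to the plaster/polyurethane foam interface, ΣR_partial = 0.04927 K/W.
T_interface = T_in − Q·ΣR_partial = 20.2 °C − (52.65)(0.04927) = 17.6 °C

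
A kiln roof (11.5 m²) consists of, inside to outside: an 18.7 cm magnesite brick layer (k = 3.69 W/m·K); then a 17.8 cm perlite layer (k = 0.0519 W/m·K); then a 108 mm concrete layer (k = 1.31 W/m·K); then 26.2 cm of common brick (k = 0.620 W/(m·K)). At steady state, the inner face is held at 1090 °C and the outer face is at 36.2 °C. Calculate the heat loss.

Treat each layer as a resistance in series:
  R_magnesite brick = L/(kA) = 0.187/(3.69·11.5) = 0.004407 K/W
  R_perlite = L/(kA) = 0.178/(0.0519·11.5) = 0.2982 K/W
  R_concrete = L/(kA) = 0.108/(1.31·11.5) = 0.007169 K/W
  R_common brick = L/(kA) = 0.262/(0.620·11.5) = 0.03675 K/W
ΣR = 0.004407 + 0.2982 + 0.007169 + 0.03675 = 0.3465 K/W
Q = ΔT/ΣR = (1090 °C − 36.2 °C)/0.3465 = 3040 W

Q = 3.04 kW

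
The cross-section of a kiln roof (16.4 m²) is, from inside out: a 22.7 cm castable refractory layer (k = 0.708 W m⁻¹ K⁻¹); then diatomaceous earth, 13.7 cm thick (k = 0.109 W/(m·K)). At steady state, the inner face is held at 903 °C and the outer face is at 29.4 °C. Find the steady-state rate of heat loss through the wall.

Q = 9080 W

Treat each layer as a resistance in series:
  R_castable refractory = L/(kA) = 0.227/(0.708·16.4) = 0.01955 K/W
  R_diatomaceous earth = L/(kA) = 0.137/(0.109·16.4) = 0.07664 K/W
ΣR = 0.01955 + 0.07664 = 0.09619 K/W
Q = ΔT/ΣR = (903 °C − 29.4 °C)/0.09619 = 9080 W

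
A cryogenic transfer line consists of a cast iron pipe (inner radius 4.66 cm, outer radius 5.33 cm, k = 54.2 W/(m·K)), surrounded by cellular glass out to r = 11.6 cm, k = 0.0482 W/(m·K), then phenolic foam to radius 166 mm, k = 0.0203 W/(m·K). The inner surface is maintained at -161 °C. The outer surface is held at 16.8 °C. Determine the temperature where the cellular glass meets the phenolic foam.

T = -76.1 °C

Resistance network (inner→outer):
  R'_cast iron = ln(0.0533/0.0466)/(2πk) = 0.1343/(2π·54.2) = 3.945×10^-4 m·K/W
  R'_cellular glass = ln(0.116/0.0533)/(2πk) = 0.7777/(2π·0.0482) = 2.568 m·K/W
  R'_phenolic foam = ln(0.166/0.116)/(2πk) = 0.3584/(2π·0.0203) = 2.810 m·K/W
ΣR = 3.945×10^-4 + 2.568 + 2.810 = 5.378 m·K/W
Q' = ΔT/ΣR = (-161 °C − 16.8 °C)/5.378 = -33.06 W/m
From the inner boundary to the cellular glass/phenolic foam interface, ΣR_partial = 2.568 m·K/W.
T_interface = T_in − Q'·ΣR_partial = -161 °C − (-33.06)(2.568) = -76.1 °C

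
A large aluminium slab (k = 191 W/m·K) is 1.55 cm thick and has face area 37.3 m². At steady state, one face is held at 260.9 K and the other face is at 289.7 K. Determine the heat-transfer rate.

Q = kA·ΔT/L = 191 × 37.3 × |260.9 K − 289.7 K| / 0.0155 = 1.32×10^7 W

Q = 1.32×10^7 W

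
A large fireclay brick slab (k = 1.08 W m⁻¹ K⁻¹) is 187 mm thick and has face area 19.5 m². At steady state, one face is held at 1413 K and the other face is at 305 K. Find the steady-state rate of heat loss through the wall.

Q = 125 kW

Q = kA·ΔT/L = 1.08 × 19.5 × |1413 K − 305 K| / 0.187 = 1.25×10^5 W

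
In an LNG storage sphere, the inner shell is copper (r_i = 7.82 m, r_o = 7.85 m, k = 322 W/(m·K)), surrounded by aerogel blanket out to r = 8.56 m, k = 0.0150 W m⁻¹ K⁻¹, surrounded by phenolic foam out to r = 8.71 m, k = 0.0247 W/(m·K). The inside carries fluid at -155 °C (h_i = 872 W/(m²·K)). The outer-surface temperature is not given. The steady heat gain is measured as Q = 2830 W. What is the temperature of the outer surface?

Sum the resistances:
  R_conv,in = 1/(4πr²h) = 1/(4π·7.82²·872) = 1.492×10^-6 K/W
  R_copper = (1/7.82 − 1/7.85)/(4πk) = 4.887×10^-4/(4π·322) = 1.208×10^-7 K/W
  R_aerogel blanket = (1/7.85 − 1/8.56)/(4πk) = 0.01057/(4π·0.0150) = 0.05605 K/W
  R_phenolic foam = (1/8.56 − 1/8.71)/(4πk) = 0.002012/(4π·0.0247) = 0.006482 K/W
ΣR = 0.06254 K/W
ΔT = Q·ΣR = 2830 × 0.06254 = 177.0 K
Heat flows inward, so T_out = T_in + ΔT = -155 + 177.0 = 22.0 °C

T_out = 22.0 °C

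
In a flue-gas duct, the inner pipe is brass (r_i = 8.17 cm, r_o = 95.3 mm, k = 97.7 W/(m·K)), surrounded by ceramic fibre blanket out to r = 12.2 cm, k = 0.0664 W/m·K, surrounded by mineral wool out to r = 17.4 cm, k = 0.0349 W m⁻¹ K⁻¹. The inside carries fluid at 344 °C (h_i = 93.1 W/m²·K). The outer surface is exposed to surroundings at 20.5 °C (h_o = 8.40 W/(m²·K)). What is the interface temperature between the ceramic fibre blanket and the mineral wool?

T = 259 °C

Treat each layer as a resistance in series:
  R'_conv,in = 1/(2πr h) = 1/(2π·0.0817·93.1) = 0.02092 m·K/W
  R'_brass = ln(0.0953/0.0817)/(2πk) = 0.1540/(2π·97.7) = 2.508×10^-4 m·K/W
  R'_ceramic fibre blanket = ln(0.122/0.0953)/(2πk) = 0.2470/(2π·0.0664) = 0.5920 m·K/W
  R'_mineral wool = ln(0.174/0.122)/(2πk) = 0.3550/(2π·0.0349) = 1.619 m·K/W
  R'_conv,out = 1/(2πr h) = 1/(2π·0.174·8.40) = 0.1089 m·K/W
ΣR = 0.02092 + 2.508×10^-4 + 0.5920 + 1.619 + 0.1089 = 2.341 m·K/W
Q' = ΔT/ΣR = (344 °C − 20.5 °C)/2.341 = 138.2 W/m
From the inner boundary to the ceramic fibre blanket/mineral wool interface, ΣR_partial = 0.6132 m·K/W.
T_interface = T_in − Q'·ΣR_partial = 344 °C − (138.2)(0.6132) = 259 °C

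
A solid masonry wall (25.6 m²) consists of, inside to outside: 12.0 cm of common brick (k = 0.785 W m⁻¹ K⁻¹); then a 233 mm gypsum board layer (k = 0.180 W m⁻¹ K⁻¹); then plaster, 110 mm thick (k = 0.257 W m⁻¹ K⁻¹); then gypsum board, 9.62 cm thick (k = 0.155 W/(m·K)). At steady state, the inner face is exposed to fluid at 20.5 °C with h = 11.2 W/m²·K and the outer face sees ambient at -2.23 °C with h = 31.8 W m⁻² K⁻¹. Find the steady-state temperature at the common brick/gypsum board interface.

Series thermal resistances, inner to outer:
  R_conv,in = 1/(hA) = 1/(11.2·25.6) = 0.003488 K/W
  R_common brick = L/(kA) = 0.120/(0.785·25.6) = 0.005971 K/W
  R_gypsum board = L/(kA) = 0.233/(0.180·25.6) = 0.05056 K/W
  R_plaster = L/(kA) = 0.110/(0.257·25.6) = 0.01672 K/W
  R_gypsum board = L/(kA) = 0.0962/(0.155·25.6) = 0.02424 K/W
  R_conv,out = 1/(hA) = 1/(31.8·25.6) = 0.001228 K/W
ΣR = 0.003488 + 0.005971 + 0.05056 + 0.01672 + 0.02424 + 0.001228 = 0.1022 K/W
Q = ΔT/ΣR = (20.5 °C − -2.23 °C)/0.1022 = 222.4 W
From the inner boundary to the common brick/gypsum board interface, ΣR_partial = 0.009459 K/W.
T_interface = T_in − Q·ΣR_partial = 20.5 °C − (222.4)(0.009459) = 18.4 °C

T = 18.4 °C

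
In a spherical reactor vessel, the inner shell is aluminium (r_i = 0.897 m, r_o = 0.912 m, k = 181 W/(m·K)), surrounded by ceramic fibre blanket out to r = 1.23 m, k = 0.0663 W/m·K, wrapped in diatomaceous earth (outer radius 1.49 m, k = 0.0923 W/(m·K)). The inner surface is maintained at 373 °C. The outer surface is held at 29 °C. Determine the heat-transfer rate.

Q = 744 W

Treat each layer as a resistance in series:
  R_aluminium = (1/0.897 − 1/0.912)/(4πk) = 0.01834/(4π·181) = 8.061×10^-6 K/W
  R_ceramic fibre blanket = (1/0.912 − 1/1.23)/(4πk) = 0.2835/(4π·0.0663) = 0.3403 K/W
  R_diatomaceous earth = (1/1.23 − 1/1.49)/(4πk) = 0.1419/(4π·0.0923) = 0.1223 K/W
ΣR = 8.061×10^-6 + 0.3403 + 0.1223 = 0.4626 K/W
Q = ΔT/ΣR = (373 °C − 29 °C)/0.4626 = 744 W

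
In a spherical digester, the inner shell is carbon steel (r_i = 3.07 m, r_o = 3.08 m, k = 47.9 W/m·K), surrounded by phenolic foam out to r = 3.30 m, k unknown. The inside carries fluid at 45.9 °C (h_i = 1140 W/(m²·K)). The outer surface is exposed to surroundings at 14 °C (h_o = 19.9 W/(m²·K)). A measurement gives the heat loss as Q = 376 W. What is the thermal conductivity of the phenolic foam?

ΣR = ΔT/Q = |45.9 − 14|/376 = 0.08484 K/W
Known resistances:
  R_conv,in = 1/(4πr²h) = 1/(4π·3.07²·1140) = 7.406×10^-6 K/W
  R_carbon steel = (1/3.07 − 1/3.08)/(4πk) = 0.001058/(4π·47.9) = 1.757×10^-6 K/W
  R_conv,out = 1/(4πr²h) = 1/(4π·3.30²·19.9) = 3.672×10^-4 K/W
R_phenolic foam = ΣR − ΣR_known = 0.08484 − 3.764×10^-4 = 0.08446 K/W
(1/r₁−1/r₂)/(4πk) = 0.08446 ⇒ k = 0.02165/(4π·0.08446) = 0.0204 W/m·K

k = 0.0204 W/m·K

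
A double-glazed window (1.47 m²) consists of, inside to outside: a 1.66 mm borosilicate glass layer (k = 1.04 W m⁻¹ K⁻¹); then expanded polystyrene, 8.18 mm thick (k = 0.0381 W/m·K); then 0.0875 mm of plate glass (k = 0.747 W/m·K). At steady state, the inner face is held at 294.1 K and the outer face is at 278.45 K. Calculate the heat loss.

Series thermal resistances, inner to outer:
  R_borosilicate glass = L/(kA) = 0.00166/(1.04·1.47) = 0.001086 K/W
  R_expanded polystyrene = L/(kA) = 0.00818/(0.0381·1.47) = 0.1461 K/W
  R_plate glass = L/(kA) = 8.75×10^-5/(0.747·1.47) = 7.968×10^-5 K/W
ΣR = 0.001086 + 0.1461 + 7.968×10^-5 = 0.1473 K/W
Q = ΔT/ΣR = (294.1 K − 278.45 K)/0.1473 = 106 W

Q = 106 W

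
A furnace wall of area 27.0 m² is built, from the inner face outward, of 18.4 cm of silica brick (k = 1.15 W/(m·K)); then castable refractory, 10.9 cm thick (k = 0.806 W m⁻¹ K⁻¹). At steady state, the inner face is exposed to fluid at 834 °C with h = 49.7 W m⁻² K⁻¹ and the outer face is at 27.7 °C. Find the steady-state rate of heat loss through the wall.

Q = 69.0 kW

Series thermal resistances, inner to outer:
  R_conv,in = 1/(hA) = 1/(49.7·27.0) = 7.452×10^-4 K/W
  R_silica brick = L/(kA) = 0.184/(1.15·27.0) = 0.005926 K/W
  R_castable refractory = L/(kA) = 0.109/(0.806·27.0) = 0.005009 K/W
ΣR = 7.452×10^-4 + 0.005926 + 0.005009 = 0.01168 K/W
Q = ΔT/ΣR = (834 °C − 27.7 °C)/0.01168 = 69000 W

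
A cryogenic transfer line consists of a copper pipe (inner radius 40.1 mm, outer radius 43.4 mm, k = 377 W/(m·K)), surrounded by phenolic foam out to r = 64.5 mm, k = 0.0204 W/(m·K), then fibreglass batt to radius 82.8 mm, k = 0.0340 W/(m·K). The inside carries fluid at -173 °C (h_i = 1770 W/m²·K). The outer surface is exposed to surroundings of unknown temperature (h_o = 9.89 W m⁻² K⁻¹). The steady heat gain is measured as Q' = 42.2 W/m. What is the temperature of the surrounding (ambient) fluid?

T_out = 15.1 °C

Series resistances:
  R'_conv,in = 1/(2πr h) = 1/(2π·0.0401·1770) = 0.002242 m·K/W
  R'_copper = ln(0.0434/0.0401)/(2πk) = 0.07908/(2π·377) = 3.339×10^-5 m·K/W
  R'_phenolic foam = ln(0.0645/0.0434)/(2πk) = 0.3962/(2π·0.0204) = 3.091 m·K/W
  R'_fibreglass batt = ln(0.0828/0.0645)/(2πk) = 0.2498/(2π·0.0340) = 1.169 m·K/W
  R'_conv,out = 1/(2πr h) = 1/(2π·0.0828·9.89) = 0.1944 m·K/W
ΣR = 4.457 m·K/W
ΔT = Q'·ΣR = 42.2 × 4.457 = 188.1 K
Heat flows inward, so T_out = T_in + ΔT = -173 + 188.1 = 15.1 °C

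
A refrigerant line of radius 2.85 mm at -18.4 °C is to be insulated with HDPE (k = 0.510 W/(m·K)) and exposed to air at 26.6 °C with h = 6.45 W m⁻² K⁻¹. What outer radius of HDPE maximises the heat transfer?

r_cr = 7.91 cm

For a cylinder, r_cr = k_ins/h = 0.510/6.45 = 0.0791 m = 7.91 cm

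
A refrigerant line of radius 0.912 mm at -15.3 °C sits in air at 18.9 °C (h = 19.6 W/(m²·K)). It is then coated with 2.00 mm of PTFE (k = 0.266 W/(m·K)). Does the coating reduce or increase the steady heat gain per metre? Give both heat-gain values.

increases: 3.84 → 9.82 W/m

Critical radius for a cylinder: r_cr = k/h = 0.0136 m = 1.36 cm.
Outer radius after coating: r₂ = 9.12×10^-4 + 0.00200 = 0.002912 m.
Since r₁ < r_cr and r₂ ≤ r_cr, the coating moves toward the maximum at r_cr — heat gain rises.
Bare: R = 1/(2πr₁h) = 8.904 m·K/W; Q = 34.2/8.904 = 3.84 W/m.
Coated: R = R_cond + R_conv = 3.483 m·K/W; Q = 34.2/3.483 = 9.82 W/m.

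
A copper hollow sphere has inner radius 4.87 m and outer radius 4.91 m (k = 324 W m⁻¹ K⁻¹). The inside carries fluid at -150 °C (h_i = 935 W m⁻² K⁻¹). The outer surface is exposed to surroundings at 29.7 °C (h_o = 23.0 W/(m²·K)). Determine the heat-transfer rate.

Series thermal resistances, inner to outer:
  R_conv,in = 1/(4πr²h) = 1/(4π·4.87²·935) = 3.589×10^-6 K/W
  R_copper = (1/4.87 − 1/4.91)/(4πk) = 0.001673/(4π·324) = 4.109×10^-7 K/W
  R_conv,out = 1/(4πr²h) = 1/(4π·4.91²·23.0) = 1.435×10^-4 K/W
ΣR = 3.589×10^-6 + 4.109×10^-7 + 1.435×10^-4 = 1.475×10^-4 K/W
Q = ΔT/ΣR = (-150 °C − 29.7 °C)/1.475×10^-4 = -1.22×10^6 W
(Negative Q ⇒ heat flows inward; heat gain = 1.22×10^6 W.)

Q = 1.22×10^6 W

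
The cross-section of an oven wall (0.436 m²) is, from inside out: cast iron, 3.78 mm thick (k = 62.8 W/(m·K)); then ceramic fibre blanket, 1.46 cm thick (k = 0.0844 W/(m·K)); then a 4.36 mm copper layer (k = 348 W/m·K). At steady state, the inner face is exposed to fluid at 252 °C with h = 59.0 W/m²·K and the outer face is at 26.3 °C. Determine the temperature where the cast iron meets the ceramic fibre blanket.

Treat each layer as a resistance in series:
  R_conv,in = 1/(hA) = 1/(59.0·0.436) = 0.03887 K/W
  R_cast iron = L/(kA) = 0.00378/(62.8·0.436) = 1.381×10^-4 K/W
  R_ceramic fibre blanket = L/(kA) = 0.0146/(0.0844·0.436) = 0.3968 K/W
  R_copper = L/(kA) = 0.00436/(348·0.436) = 2.874×10^-5 K/W
ΣR = 0.03887 + 1.381×10^-4 + 0.3968 + 2.874×10^-5 = 0.4358 K/W
Q = ΔT/ΣR = (252 °C − 26.3 °C)/0.4358 = 517.9 W
From the inner boundary to the cast iron/ceramic fibre blanket interface, ΣR_partial = 0.03901 K/W.
T_interface = T_in − Q·ΣR_partial = 252 °C − (517.9)(0.03901) = 232 °C

T = 232 °C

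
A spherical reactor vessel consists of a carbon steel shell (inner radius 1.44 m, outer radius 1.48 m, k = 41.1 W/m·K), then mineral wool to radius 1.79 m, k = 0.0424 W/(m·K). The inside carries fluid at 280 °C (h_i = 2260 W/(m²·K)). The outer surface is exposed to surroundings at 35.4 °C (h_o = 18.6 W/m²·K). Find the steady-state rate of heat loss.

Resistance network (inner→outer):
  R_conv,in = 1/(4πr²h) = 1/(4π·1.44²·2260) = 1.698×10^-5 K/W
  R_carbon steel = (1/1.44 − 1/1.48)/(4πk) = 0.01877/(4π·41.1) = 3.634×10^-5 K/W
  R_mineral wool = (1/1.48 − 1/1.79)/(4πk) = 0.1170/(4π·0.0424) = 0.2196 K/W
  R_conv,out = 1/(4πr²h) = 1/(4π·1.79²·18.6) = 0.001335 K/W
ΣR = 1.698×10^-5 + 3.634×10^-5 + 0.2196 + 0.001335 = 0.2210 K/W
Q = ΔT/ΣR = (280 °C − 35.4 °C)/0.2210 = 1110 W

Q = 1110 W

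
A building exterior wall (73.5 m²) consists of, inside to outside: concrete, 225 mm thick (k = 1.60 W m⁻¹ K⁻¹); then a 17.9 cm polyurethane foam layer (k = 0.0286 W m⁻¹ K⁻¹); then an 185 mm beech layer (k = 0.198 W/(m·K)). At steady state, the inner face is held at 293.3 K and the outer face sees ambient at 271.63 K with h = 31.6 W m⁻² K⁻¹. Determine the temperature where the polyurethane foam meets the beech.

T = 274.47 K

Treat each layer as a resistance in series:
  R_concrete = L/(kA) = 0.225/(1.60·73.5) = 0.001913 K/W
  R_polyurethane foam = L/(kA) = 0.179/(0.0286·73.5) = 0.08515 K/W
  R_beech = L/(kA) = 0.185/(0.198·73.5) = 0.01271 K/W
  R_conv,out = 1/(hA) = 1/(31.6·73.5) = 4.306×10^-4 K/W
ΣR = 0.001913 + 0.08515 + 0.01271 + 4.306×10^-4 = 0.1002 K/W
Q = ΔT/ΣR = (293.3 K − 271.63 K)/0.1002 = 216.3 W
From the inner boundary to the polyurethane foam/beech interface, ΣR_partial = 0.08706 K/W.
T_interface = T_in − Q·ΣR_partial = 293.3 K − (216.3)(0.08706) = 274.47 K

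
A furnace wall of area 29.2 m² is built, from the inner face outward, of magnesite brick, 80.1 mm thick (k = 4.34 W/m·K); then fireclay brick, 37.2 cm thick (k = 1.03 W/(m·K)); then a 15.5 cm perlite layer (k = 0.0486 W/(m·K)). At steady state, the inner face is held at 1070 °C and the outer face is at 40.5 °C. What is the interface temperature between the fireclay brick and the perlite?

Treat each layer as a resistance in series:
  R_magnesite brick = L/(kA) = 0.0801/(4.34·29.2) = 6.321×10^-4 K/W
  R_fireclay brick = L/(kA) = 0.372/(1.03·29.2) = 0.01237 K/W
  R_perlite = L/(kA) = 0.155/(0.0486·29.2) = 0.1092 K/W
ΣR = 6.321×10^-4 + 0.01237 + 0.1092 = 0.1222 K/W
Q = ΔT/ΣR = (1070 °C − 40.5 °C)/0.1222 = 8425 W
From the inner boundary to the fireclay brick/perlite interface, ΣR_partial = 0.01300 K/W.
T_interface = T_in − Q·ΣR_partial = 1070 °C − (8425)(0.01300) = 960 °C

T = 960 °C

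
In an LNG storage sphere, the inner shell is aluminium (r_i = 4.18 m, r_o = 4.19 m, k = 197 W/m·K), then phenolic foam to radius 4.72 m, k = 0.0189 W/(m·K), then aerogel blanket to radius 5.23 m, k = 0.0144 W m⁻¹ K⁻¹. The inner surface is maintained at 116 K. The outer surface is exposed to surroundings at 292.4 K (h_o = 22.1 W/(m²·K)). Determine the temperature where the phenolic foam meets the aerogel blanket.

Treat each layer as a resistance in series:
  R_aluminium = (1/4.18 − 1/4.19)/(4πk) = 5.710×10^-4/(4π·197) = 2.306×10^-7 K/W
  R_phenolic foam = (1/4.19 − 1/4.72)/(4πk) = 0.02680/(4π·0.0189) = 0.1128 K/W
  R_aerogel blanket = (1/4.72 − 1/5.23)/(4πk) = 0.02066/(4π·0.0144) = 0.1142 K/W
  R_conv,out = 1/(4πr²h) = 1/(4π·5.23²·22.1) = 1.316×10^-4 K/W
ΣR = 2.306×10^-7 + 0.1128 + 0.1142 + 1.316×10^-4 = 0.2271 K/W
Q = ΔT/ΣR = (116 K − 292.4 K)/0.2271 = -776.8 W
From the inner boundary to the phenolic foam/aerogel blanket interface, ΣR_partial = 0.1128 K/W.
T_interface = T_in − Q·ΣR_partial = 116 K − (-776.8)(0.1128) = 203.6 K

T = 203.6 K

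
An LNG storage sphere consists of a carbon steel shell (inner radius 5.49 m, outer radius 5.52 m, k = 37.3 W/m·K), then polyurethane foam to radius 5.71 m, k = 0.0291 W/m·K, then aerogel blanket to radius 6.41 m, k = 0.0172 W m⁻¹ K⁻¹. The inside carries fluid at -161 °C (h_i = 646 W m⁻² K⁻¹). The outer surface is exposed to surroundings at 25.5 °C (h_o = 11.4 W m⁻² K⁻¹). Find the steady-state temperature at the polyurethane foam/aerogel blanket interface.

T = -132 °C

Treat each layer as a resistance in series:
  R_conv,in = 1/(4πr²h) = 1/(4π·5.49²·646) = 4.087×10^-6 K/W
  R_carbon steel = (1/5.49 − 1/5.52)/(4πk) = 9.899×10^-4/(4π·37.3) = 2.112×10^-6 K/W
  R_polyurethane foam = (1/5.52 − 1/5.71)/(4πk) = 0.006028/(4π·0.0291) = 0.01648 K/W
  R_aerogel blanket = (1/5.71 − 1/6.41)/(4πk) = 0.01913/(4π·0.0172) = 0.08848 K/W
  R_conv,out = 1/(4πr²h) = 1/(4π·6.41²·11.4) = 1.699×10^-4 K/W
ΣR = 4.087×10^-6 + 2.112×10^-6 + 0.01648 + 0.08848 + 1.699×10^-4 = 0.1051 K/W
Q = ΔT/ΣR = (-161 °C − 25.5 °C)/0.1051 = -1775 W
From the inner boundary to the polyurethane foam/aerogel blanket interface, ΣR_partial = 0.01649 K/W.
T_interface = T_in − Q·ΣR_partial = -161 °C − (-1775)(0.01649) = -132 °C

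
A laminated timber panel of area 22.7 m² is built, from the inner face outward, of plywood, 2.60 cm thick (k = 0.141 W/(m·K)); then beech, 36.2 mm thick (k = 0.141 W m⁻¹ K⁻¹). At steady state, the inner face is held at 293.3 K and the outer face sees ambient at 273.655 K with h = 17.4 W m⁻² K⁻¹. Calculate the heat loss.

Q = 894 W

Resistance network (inner→outer):
  R_plywood = L/(kA) = 0.0260/(0.141·22.7) = 0.008123 K/W
  R_beech = L/(kA) = 0.0362/(0.141·22.7) = 0.01131 K/W
  R_conv,out = 1/(hA) = 1/(17.4·22.7) = 0.002532 K/W
ΣR = 0.008123 + 0.01131 + 0.002532 = 0.02197 K/W
Q = ΔT/ΣR = (293.3 K − 273.655 K)/0.02197 = 894 W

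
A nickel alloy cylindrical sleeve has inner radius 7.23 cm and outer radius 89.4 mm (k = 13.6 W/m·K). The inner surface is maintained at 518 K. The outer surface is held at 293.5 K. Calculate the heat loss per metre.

Q' = 2πk·ΔT/ln(r₂/r₁) = 2π × 13.6 × 224.5 / ln(0.0894/0.0723) = 90400 W/m

Q' = 90.4 kW/m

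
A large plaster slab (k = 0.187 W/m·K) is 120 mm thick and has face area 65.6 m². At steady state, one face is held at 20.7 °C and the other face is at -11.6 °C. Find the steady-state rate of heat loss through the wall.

Q = 3300 W

Q = kA·ΔT/L = 0.187 × 65.6 × |20.7 °C − -11.6 °C| / 0.120 = 3300 W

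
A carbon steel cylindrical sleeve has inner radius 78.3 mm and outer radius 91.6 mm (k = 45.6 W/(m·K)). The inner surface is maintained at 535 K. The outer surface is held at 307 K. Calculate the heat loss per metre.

Q' = 2πk·ΔT/ln(r₂/r₁) = 2π × 45.6 × 228 / ln(0.0916/0.0783) = 4.16×10^5 W/m

Q' = 416 kW/m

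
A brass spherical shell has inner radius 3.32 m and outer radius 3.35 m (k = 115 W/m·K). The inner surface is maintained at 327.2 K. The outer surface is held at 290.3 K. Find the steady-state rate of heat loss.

Q = 19800 kW

Q = 4πk·ΔT/(1/r₁ − 1/r₂) = 4π × 115 × 36.9 / (1/3.32 − 1/3.35) = 1.98×10^7 W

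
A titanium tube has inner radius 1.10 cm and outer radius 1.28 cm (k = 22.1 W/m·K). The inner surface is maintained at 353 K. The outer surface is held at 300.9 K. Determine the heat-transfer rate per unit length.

Q' = 2πk·ΔT/ln(r₂/r₁) = 2π × 22.1 × 52.1 / ln(0.0128/0.0110) = 47700 W/m

Q' = 47.7 kW/m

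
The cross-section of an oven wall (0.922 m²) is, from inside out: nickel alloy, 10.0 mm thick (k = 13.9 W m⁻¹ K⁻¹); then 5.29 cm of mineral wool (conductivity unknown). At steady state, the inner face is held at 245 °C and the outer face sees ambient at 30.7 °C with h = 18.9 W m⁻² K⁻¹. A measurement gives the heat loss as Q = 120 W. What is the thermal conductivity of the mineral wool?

ΣR = ΔT/Q = |245 − 30.7|/120 = 1.786 K/W
Known resistances:
  R_nickel alloy = L/(kA) = 0.0100/(13.9·0.922) = 7.803×10^-4 K/W
  R_conv,out = 1/(hA) = 1/(18.9·0.922) = 0.05739 K/W
R_mineral wool = ΣR − ΣR_known = 1.786 − 0.05817 = 1.728 K/W
L/(kA) = 1.728 ⇒ k = 0.0529/(1.728·0.922) = 0.0332 W/m·K

k = 0.0332 W/m·K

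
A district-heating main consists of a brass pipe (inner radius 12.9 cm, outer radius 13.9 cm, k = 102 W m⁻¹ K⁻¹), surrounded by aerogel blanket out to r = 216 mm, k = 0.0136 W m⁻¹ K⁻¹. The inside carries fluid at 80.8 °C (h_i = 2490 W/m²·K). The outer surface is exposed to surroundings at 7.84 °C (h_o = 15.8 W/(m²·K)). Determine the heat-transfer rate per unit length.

Q' = 14.0 W/m

Treat each layer as a resistance in series:
  R'_conv,in = 1/(2πr h) = 1/(2π·0.129·2490) = 4.955×10^-4 m·K/W
  R'_brass = ln(0.139/0.129)/(2πk) = 0.07466/(2π·102) = 1.165×10^-4 m·K/W
  R'_aerogel blanket = ln(0.216/0.139)/(2πk) = 0.4408/(2π·0.0136) = 5.159 m·K/W
  R'_conv,out = 1/(2πr h) = 1/(2π·0.216·15.8) = 0.04663 m·K/W
ΣR = 4.955×10^-4 + 1.165×10^-4 + 5.159 + 0.04663 = 5.206 m·K/W
Q' = ΔT/ΣR = (80.8 °C − 7.84 °C)/5.206 = 14.0 W/m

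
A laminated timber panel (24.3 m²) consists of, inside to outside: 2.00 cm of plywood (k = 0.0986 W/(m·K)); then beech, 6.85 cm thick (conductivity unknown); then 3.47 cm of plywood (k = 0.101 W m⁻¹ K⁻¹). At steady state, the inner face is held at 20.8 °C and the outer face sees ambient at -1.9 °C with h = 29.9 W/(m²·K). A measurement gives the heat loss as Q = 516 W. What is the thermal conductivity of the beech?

ΣR = ΔT/Q = |20.8 − -1.9|/516 = 0.04399 K/W
Known resistances:
  R_plywood = L/(kA) = 0.0200/(0.0986·24.3) = 0.008347 K/W
  R_plywood = L/(kA) = 0.0347/(0.101·24.3) = 0.01414 K/W
  R_conv,out = 1/(hA) = 1/(29.9·24.3) = 0.001376 K/W
R_beech = ΣR − ΣR_known = 0.04399 − 0.02386 = 0.02013 K/W
L/(kA) = 0.02013 ⇒ k = 0.0685/(0.02013·24.3) = 0.140 W/m·K

k = 0.140 W/m·K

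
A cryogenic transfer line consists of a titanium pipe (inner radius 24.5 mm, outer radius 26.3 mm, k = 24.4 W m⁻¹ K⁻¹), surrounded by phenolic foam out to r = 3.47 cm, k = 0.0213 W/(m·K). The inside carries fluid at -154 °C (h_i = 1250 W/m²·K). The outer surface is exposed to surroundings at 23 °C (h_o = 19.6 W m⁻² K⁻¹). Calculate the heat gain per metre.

Series thermal resistances, inner to outer:
  R'_conv,in = 1/(2πr h) = 1/(2π·0.0245·1250) = 0.005197 m·K/W
  R'_titanium = ln(0.0263/0.0245)/(2πk) = 0.07090/(2π·24.4) = 4.624×10^-4 m·K/W
  R'_phenolic foam = ln(0.0347/0.0263)/(2πk) = 0.2772/(2π·0.0213) = 2.071 m·K/W
  R'_conv,out = 1/(2πr h) = 1/(2π·0.0347·19.6) = 0.2340 m·K/W
ΣR = 0.005197 + 4.624×10^-4 + 2.071 + 0.2340 = 2.311 m·K/W
Q' = ΔT/ΣR = (-154 °C − 23 °C)/2.311 = -76.6 W/m
(Negative Q' ⇒ heat flows inward; heat gain = 76.6 W/m.)

Q' = 76.6 W/m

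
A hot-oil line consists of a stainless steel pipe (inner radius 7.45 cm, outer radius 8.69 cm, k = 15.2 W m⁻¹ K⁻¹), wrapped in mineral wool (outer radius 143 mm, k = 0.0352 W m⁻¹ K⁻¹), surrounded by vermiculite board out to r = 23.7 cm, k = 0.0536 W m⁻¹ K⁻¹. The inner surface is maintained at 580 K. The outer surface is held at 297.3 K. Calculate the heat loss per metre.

Resistance network (inner→outer):
  R'_stainless steel = ln(0.0869/0.0745)/(2πk) = 0.1540/(2π·15.2) = 0.001612 m·K/W
  R'_mineral wool = ln(0.143/0.0869)/(2πk) = 0.4981/(2π·0.0352) = 2.252 m·K/W
  R'_vermiculite board = ln(0.237/0.143)/(2πk) = 0.5052/(2π·0.0536) = 1.500 m·K/W
ΣR = 0.001612 + 2.252 + 1.500 = 3.754 m·K/W
Q' = ΔT/ΣR = (580 K − 297.3 K)/3.754 = 75.3 W/m

Q' = 75.3 W/m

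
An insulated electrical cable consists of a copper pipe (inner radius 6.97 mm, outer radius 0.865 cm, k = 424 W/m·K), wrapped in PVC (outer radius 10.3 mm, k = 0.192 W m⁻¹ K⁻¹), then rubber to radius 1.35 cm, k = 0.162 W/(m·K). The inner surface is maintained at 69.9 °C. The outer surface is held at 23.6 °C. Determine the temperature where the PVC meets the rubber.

T = 53.6 °C

Treat each layer as a resistance in series:
  R'_copper = ln(0.00865/0.00697)/(2πk) = 0.2159/(2π·424) = 8.106×10^-5 m·K/W
  R'_PVC = ln(0.0103/0.00865)/(2πk) = 0.1746/(2π·0.192) = 0.1447 m·K/W
  R'_rubber = ln(0.0135/0.0103)/(2πk) = 0.2705/(2π·0.162) = 0.2658 m·K/W
ΣR = 8.106×10^-5 + 0.1447 + 0.2658 = 0.4106 m·K/W
Q' = ΔT/ΣR = (69.9 °C − 23.6 °C)/0.4106 = 112.8 W/m
From the inner boundary to the PVC/rubber interface, ΣR_partial = 0.1448 m·K/W.
T_interface = T_in − Q'·ΣR_partial = 69.9 °C − (112.8)(0.1448) = 53.6 °C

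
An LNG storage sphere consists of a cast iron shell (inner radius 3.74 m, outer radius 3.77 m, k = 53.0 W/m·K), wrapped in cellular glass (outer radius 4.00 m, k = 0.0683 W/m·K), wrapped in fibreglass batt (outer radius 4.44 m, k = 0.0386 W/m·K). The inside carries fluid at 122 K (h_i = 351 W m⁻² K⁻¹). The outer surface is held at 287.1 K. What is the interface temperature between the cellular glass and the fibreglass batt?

T = 165 K

Resistance network (inner→outer):
  R_conv,in = 1/(4πr²h) = 1/(4π·3.74²·351) = 1.621×10^-5 K/W
  R_cast iron = (1/3.74 − 1/3.77)/(4πk) = 0.002128/(4π·53.0) = 3.195×10^-6 K/W
  R_cellular glass = (1/3.77 − 1/4.00)/(4πk) = 0.01525/(4π·0.0683) = 0.01777 K/W
  R_fibreglass batt = (1/4.00 − 1/4.44)/(4πk) = 0.02477/(4π·0.0386) = 0.05108 K/W
ΣR = 1.621×10^-5 + 3.195×10^-6 + 0.01777 + 0.05108 = 0.06887 K/W
Q = ΔT/ΣR = (122 K − 287.1 K)/0.06887 = -2397 W
From the inner boundary to the cellular glass/fibreglass batt interface, ΣR_partial = 0.01779 K/W.
T_interface = T_in − Q·ΣR_partial = 122 K − (-2397)(0.01779) = 165 K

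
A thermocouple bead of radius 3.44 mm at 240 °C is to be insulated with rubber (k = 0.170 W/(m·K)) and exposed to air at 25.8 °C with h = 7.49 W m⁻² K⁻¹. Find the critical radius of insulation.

For a sphere, r_cr = 2k_ins/h = 2·0.170/7.49 = 0.0454 m = 4.54 cm

r_cr = 4.54 cm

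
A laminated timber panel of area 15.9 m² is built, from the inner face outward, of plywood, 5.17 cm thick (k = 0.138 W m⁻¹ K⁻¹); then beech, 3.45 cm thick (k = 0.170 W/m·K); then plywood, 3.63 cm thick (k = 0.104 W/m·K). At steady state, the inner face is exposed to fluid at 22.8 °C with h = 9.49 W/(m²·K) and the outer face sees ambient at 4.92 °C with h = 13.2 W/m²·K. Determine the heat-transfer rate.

Q = 257 W

Series thermal resistances, inner to outer:
  R_conv,in = 1/(hA) = 1/(9.49·15.9) = 0.006627 K/W
  R_plywood = L/(kA) = 0.0517/(0.138·15.9) = 0.02356 K/W
  R_beech = L/(kA) = 0.0345/(0.170·15.9) = 0.01276 K/W
  R_plywood = L/(kA) = 0.0363/(0.104·15.9) = 0.02195 K/W
  R_conv,out = 1/(hA) = 1/(13.2·15.9) = 0.004765 K/W
ΣR = 0.006627 + 0.02356 + 0.01276 + 0.02195 + 0.004765 = 0.06966 K/W
Q = ΔT/ΣR = (22.8 °C − 4.92 °C)/0.06966 = 257 W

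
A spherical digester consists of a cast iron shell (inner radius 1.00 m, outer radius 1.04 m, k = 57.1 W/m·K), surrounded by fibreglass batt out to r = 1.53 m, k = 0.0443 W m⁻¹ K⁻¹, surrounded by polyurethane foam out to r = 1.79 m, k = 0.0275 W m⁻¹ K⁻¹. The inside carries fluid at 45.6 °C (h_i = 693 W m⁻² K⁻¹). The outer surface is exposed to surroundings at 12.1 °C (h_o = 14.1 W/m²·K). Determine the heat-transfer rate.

Treat each layer as a resistance in series:
  R_conv,in = 1/(4πr²h) = 1/(4π·1.00²·693) = 1.148×10^-4 K/W
  R_cast iron = (1/1.00 − 1/1.04)/(4πk) = 0.03846/(4π·57.1) = 5.360×10^-5 K/W
  R_fibreglass batt = (1/1.04 − 1/1.53)/(4πk) = 0.3079/(4π·0.0443) = 0.5532 K/W
  R_polyurethane foam = (1/1.53 − 1/1.79)/(4πk) = 0.09494/(4π·0.0275) = 0.2747 K/W
  R_conv,out = 1/(4πr²h) = 1/(4π·1.79²·14.1) = 0.001761 K/W
ΣR = 1.148×10^-4 + 5.360×10^-5 + 0.5532 + 0.2747 + 0.001761 = 0.8298 K/W
Q = ΔT/ΣR = (45.6 °C − 12.1 °C)/0.8298 = 40.4 W

Q = 40.4 W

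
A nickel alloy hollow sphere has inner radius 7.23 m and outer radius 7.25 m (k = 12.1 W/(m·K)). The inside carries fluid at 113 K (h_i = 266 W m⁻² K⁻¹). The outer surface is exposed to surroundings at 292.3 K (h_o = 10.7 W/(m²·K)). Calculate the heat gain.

Q = 1200 kW

Series thermal resistances, inner to outer:
  R_conv,in = 1/(4πr²h) = 1/(4π·7.23²·266) = 5.723×10^-6 K/W
  R_nickel alloy = (1/7.23 − 1/7.25)/(4πk) = 3.816×10^-4/(4π·12.1) = 2.509×10^-6 K/W
  R_conv,out = 1/(4πr²h) = 1/(4π·7.25²·10.7) = 1.415×10^-4 K/W
ΣR = 5.723×10^-6 + 2.509×10^-6 + 1.415×10^-4 = 1.497×10^-4 K/W
Q = ΔT/ΣR = (113 K − 292.3 K)/1.497×10^-4 = -1.20×10^6 W
(Negative Q ⇒ heat flows inward; heat gain = 1.20×10^6 W.)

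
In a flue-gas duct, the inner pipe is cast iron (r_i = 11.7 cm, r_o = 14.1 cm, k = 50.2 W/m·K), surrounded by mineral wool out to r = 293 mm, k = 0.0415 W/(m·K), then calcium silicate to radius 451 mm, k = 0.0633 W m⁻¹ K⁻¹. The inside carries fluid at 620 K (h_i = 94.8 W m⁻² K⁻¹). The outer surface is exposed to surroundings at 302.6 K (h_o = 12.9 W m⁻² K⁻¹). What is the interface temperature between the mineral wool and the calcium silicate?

T = 392 K

Treat each layer as a resistance in series:
  R'_conv,in = 1/(2πr h) = 1/(2π·0.117·94.8) = 0.01435 m·K/W
  R'_cast iron = ln(0.141/0.117)/(2πk) = 0.1866/(2π·50.2) = 5.916×10^-4 m·K/W
  R'_mineral wool = ln(0.293/0.141)/(2πk) = 0.7314/(2π·0.0415) = 2.805 m·K/W
  R'_calcium silicate = ln(0.451/0.293)/(2πk) = 0.4313/(2π·0.0633) = 1.084 m·K/W
  R'_conv,out = 1/(2πr h) = 1/(2π·0.451·12.9) = 0.02736 m·K/W
ΣR = 0.01435 + 5.916×10^-4 + 2.805 + 1.084 + 0.02736 = 3.931 m·K/W
Q' = ΔT/ΣR = (620 K − 302.6 K)/3.931 = 80.74 W/m
From the inner boundary to the mineral wool/calcium silicate interface, ΣR_partial = 2.820 m·K/W.
T_interface = T_in − Q'·ΣR_partial = 620 K − (80.74)(2.820) = 392 K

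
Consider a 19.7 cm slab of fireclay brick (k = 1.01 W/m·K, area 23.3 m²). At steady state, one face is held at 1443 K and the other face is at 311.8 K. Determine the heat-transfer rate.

Q = 135 kW

Q = kA·ΔT/L = 1.01 × 23.3 × |1443 K − 311.8 K| / 0.197 = 1.35×10^5 W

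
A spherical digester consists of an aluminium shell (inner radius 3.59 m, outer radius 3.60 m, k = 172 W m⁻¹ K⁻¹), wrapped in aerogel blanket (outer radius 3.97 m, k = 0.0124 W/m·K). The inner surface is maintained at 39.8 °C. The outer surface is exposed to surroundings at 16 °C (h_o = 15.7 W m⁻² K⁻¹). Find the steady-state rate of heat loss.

Series thermal resistances, inner to outer:
  R_aluminium = (1/3.59 − 1/3.60)/(4πk) = 7.738×10^-4/(4π·172) = 3.580×10^-7 K/W
  R_aerogel blanket = (1/3.60 − 1/3.97)/(4πk) = 0.02589/(4π·0.0124) = 0.1661 K/W
  R_conv,out = 1/(4πr²h) = 1/(4π·3.97²·15.7) = 3.216×10^-4 K/W
ΣR = 3.580×10^-7 + 0.1661 + 3.216×10^-4 = 0.1664 K/W
Q = ΔT/ΣR = (39.8 °C − 16 °C)/0.1664 = 143 W

Q = 143 W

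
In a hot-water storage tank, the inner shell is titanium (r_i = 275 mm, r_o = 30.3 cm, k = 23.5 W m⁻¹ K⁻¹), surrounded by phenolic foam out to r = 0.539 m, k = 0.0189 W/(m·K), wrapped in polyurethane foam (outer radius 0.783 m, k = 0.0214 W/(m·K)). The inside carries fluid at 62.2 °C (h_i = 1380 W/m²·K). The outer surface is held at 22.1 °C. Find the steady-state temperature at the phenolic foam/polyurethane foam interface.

T = 32.6 °C

Treat each layer as a resistance in series:
  R_conv,in = 1/(4πr²h) = 1/(4π·0.275²·1380) = 7.625×10^-4 K/W
  R_titanium = (1/0.275 − 1/0.303)/(4πk) = 0.3360/(4π·23.5) = 0.001138 K/W
  R_phenolic foam = (1/0.303 − 1/0.539)/(4πk) = 1.445/(4π·0.0189) = 6.084 K/W
  R_polyurethane foam = (1/0.539 − 1/0.783)/(4πk) = 0.5781/(4π·0.0214) = 2.150 K/W
ΣR = 7.625×10^-4 + 0.001138 + 6.084 + 2.150 = 8.236 K/W
Q = ΔT/ΣR = (62.2 °C − 22.1 °C)/8.236 = 4.869 W
From the inner boundary to the phenolic foam/polyurethane foam interface, ΣR_partial = 6.086 K/W.
T_interface = T_in − Q·ΣR_partial = 62.2 °C − (4.869)(6.086) = 32.6 °C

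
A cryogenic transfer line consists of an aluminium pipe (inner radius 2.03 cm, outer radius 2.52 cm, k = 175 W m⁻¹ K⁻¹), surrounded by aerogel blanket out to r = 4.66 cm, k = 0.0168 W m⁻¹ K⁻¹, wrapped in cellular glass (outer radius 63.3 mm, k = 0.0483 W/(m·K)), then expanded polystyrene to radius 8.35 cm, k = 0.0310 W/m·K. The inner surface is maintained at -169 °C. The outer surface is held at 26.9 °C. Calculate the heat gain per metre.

Q' = 23.7 W/m

Resistance network (inner→outer):
  R'_aluminium = ln(0.0252/0.0203)/(2πk) = 0.2162/(2π·175) = 1.966×10^-4 m·K/W
  R'_aerogel blanket = ln(0.0466/0.0252)/(2πk) = 0.6148/(2π·0.0168) = 5.824 m·K/W
  R'_cellular glass = ln(0.0633/0.0466)/(2πk) = 0.3063/(2π·0.0483) = 1.009 m·K/W
  R'_expanded polystyrene = ln(0.0835/0.0633)/(2πk) = 0.2770/(2π·0.0310) = 1.422 m·K/W
ΣR = 1.966×10^-4 + 5.824 + 1.009 + 1.422 = 8.255 m·K/W
Q' = ΔT/ΣR = (-169 °C − 26.9 °C)/8.255 = -23.7 W/m
(Negative Q' ⇒ heat flows inward; heat gain = 23.7 W/m.)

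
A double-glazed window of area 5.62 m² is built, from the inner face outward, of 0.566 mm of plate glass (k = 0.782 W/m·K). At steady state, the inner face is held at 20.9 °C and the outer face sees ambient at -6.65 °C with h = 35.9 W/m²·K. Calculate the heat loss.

Q = 5.42 kW

Series thermal resistances, inner to outer:
  R_plate glass = L/(kA) = 5.66×10^-4/(0.782·5.62) = 1.288×10^-4 K/W
  R_conv,out = 1/(hA) = 1/(35.9·5.62) = 0.004956 K/W
ΣR = 1.288×10^-4 + 0.004956 = 0.005085 K/W
Q = ΔT/ΣR = (20.9 °C − -6.65 °C)/0.005085 = 5420 W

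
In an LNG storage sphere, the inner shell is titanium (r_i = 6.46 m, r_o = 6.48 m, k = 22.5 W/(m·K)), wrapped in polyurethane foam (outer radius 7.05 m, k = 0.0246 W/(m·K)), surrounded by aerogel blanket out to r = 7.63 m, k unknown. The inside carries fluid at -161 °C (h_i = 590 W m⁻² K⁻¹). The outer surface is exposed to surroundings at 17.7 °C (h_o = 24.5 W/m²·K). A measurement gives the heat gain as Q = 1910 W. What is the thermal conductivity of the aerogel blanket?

k = 0.0161 W/m·K

ΣR = ΔT/Q = |-161 − 17.7|/1910 = 0.09356 K/W
Known resistances:
  R_conv,in = 1/(4πr²h) = 1/(4π·6.46²·590) = 3.232×10^-6 K/W
  R_titanium = (1/6.46 − 1/6.48)/(4πk) = 4.778×10^-4/(4π·22.5) = 1.690×10^-6 K/W
  R_polyurethane foam = (1/6.48 − 1/7.05)/(4πk) = 0.01248/(4π·0.0246) = 0.04036 K/W
  R_conv,out = 1/(4πr²h) = 1/(4π·7.63²·24.5) = 5.579×10^-5 K/W
R_aerogel blanket = ΣR − ΣR_known = 0.09356 − 0.04042 = 0.05314 K/W
(1/r₁−1/r₂)/(4πk) = 0.05314 ⇒ k = 0.01078/(4π·0.05314) = 0.0161 W/m·K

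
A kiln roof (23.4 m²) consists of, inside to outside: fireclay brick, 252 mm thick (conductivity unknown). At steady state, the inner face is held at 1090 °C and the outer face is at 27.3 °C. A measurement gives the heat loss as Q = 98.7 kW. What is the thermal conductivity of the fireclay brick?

ΣR = ΔT/Q = |1090 − 27.3|/98700 = 0.01077 K/W
L/(kA) = 0.01077 ⇒ k = 0.252/(0.01077·23.4) = 1.00 W/m·K

k = 1.00 W/m·K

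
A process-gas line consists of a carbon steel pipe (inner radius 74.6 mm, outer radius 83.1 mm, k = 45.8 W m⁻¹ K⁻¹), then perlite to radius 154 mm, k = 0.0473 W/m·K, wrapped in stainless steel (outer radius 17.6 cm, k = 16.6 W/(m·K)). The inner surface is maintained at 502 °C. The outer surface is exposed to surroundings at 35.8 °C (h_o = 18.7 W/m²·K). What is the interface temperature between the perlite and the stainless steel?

Series thermal resistances, inner to outer:
  R'_carbon steel = ln(0.0831/0.0746)/(2πk) = 0.1079/(2π·45.8) = 3.750×10^-4 m·K/W
  R'_perlite = ln(0.154/0.0831)/(2πk) = 0.6169/(2π·0.0473) = 2.076 m·K/W
  R'_stainless steel = ln(0.176/0.154)/(2πk) = 0.1335/(2π·16.6) = 0.001280 m·K/W
  R'_conv,out = 1/(2πr h) = 1/(2π·0.176·18.7) = 0.04836 m·K/W
ΣR = 3.750×10^-4 + 2.076 + 0.001280 + 0.04836 = 2.126 m·K/W
Q' = ΔT/ΣR = (502 °C − 35.8 °C)/2.126 = 219.3 W/m
From the inner boundary to the perlite/stainless steel interface, ΣR_partial = 2.076 m·K/W.
T_interface = T_in − Q'·ΣR_partial = 502 °C − (219.3)(2.076) = 46.7 °C

T = 46.7 °C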